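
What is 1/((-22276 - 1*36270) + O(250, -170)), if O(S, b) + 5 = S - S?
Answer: -1/58551 ≈ -1.7079e-5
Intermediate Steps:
O(S, b) = -5 (O(S, b) = -5 + (S - S) = -5 + 0 = -5)
1/((-22276 - 1*36270) + O(250, -170)) = 1/((-22276 - 1*36270) - 5) = 1/((-22276 - 36270) - 5) = 1/(-58546 - 5) = 1/(-58551) = -1/58551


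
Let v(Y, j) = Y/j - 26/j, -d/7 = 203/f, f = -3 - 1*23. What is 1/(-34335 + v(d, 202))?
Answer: -5252/180326675 ≈ -2.9125e-5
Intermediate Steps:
f = -26 (f = -3 - 23 = -26)
d = 1421/26 (d = -1421/(-26) = -1421*(-1)/26 = -7*(-203/26) = 1421/26 ≈ 54.654)
v(Y, j) = -26/j + Y/j
1/(-34335 + v(d, 202)) = 1/(-34335 + (-26 + 1421/26)/202) = 1/(-34335 + (1/202)*(745/26)) = 1/(-34335 + 745/5252) = 1/(-180326675/5252) = -5252/180326675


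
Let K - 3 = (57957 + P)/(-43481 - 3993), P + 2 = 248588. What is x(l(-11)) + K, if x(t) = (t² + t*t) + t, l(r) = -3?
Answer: 547989/47474 ≈ 11.543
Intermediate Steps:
P = 248586 (P = -2 + 248588 = 248586)
K = -164121/47474 (K = 3 + (57957 + 248586)/(-43481 - 3993) = 3 + 306543/(-47474) = 3 + 306543*(-1/47474) = 3 - 306543/47474 = -164121/47474 ≈ -3.4571)
x(t) = t + 2*t² (x(t) = (t² + t²) + t = 2*t² + t = t + 2*t²)
x(l(-11)) + K = -3*(1 + 2*(-3)) - 164121/47474 = -3*(1 - 6) - 164121/47474 = -3*(-5) - 164121/47474 = 15 - 164121/47474 = 547989/47474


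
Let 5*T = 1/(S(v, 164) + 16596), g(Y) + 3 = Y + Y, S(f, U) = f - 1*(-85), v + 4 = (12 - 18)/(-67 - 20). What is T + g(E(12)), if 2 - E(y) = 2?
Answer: -7254496/2418175 ≈ -3.0000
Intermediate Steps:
v = -114/29 (v = -4 + (12 - 18)/(-67 - 20) = -4 - 6/(-87) = -4 - 6*(-1/87) = -4 + 2/29 = -114/29 ≈ -3.9310)
E(y) = 0 (E(y) = 2 - 1*2 = 2 - 2 = 0)
S(f, U) = 85 + f (S(f, U) = f + 85 = 85 + f)
g(Y) = -3 + 2*Y (g(Y) = -3 + (Y + Y) = -3 + 2*Y)
T = 29/2418175 (T = 1/(5*((85 - 114/29) + 16596)) = 1/(5*(2351/29 + 16596)) = 1/(5*(483635/29)) = (⅕)*(29/483635) = 29/2418175 ≈ 1.1993e-5)
T + g(E(12)) = 29/2418175 + (-3 + 2*0) = 29/2418175 + (-3 + 0) = 29/2418175 - 3 = -7254496/2418175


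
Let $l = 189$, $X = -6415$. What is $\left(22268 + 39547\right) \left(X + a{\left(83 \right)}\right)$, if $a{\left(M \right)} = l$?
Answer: $-384860190$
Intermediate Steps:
$a{\left(M \right)} = 189$
$\left(22268 + 39547\right) \left(X + a{\left(83 \right)}\right) = \left(22268 + 39547\right) \left(-6415 + 189\right) = 61815 \left(-6226\right) = -384860190$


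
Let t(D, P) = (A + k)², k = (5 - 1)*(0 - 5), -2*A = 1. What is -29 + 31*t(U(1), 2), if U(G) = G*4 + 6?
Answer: 51995/4 ≈ 12999.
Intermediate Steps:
A = -½ (A = -½*1 = -½ ≈ -0.50000)
k = -20 (k = 4*(-5) = -20)
U(G) = 6 + 4*G (U(G) = 4*G + 6 = 6 + 4*G)
t(D, P) = 1681/4 (t(D, P) = (-½ - 20)² = (-41/2)² = 1681/4)
-29 + 31*t(U(1), 2) = -29 + 31*(1681/4) = -29 + 52111/4 = 51995/4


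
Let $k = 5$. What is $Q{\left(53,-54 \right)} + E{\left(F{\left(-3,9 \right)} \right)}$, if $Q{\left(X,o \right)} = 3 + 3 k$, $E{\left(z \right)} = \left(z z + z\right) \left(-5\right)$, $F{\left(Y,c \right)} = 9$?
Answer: $-432$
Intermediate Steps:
$E{\left(z \right)} = - 5 z - 5 z^{2}$ ($E{\left(z \right)} = \left(z^{2} + z\right) \left(-5\right) = \left(z + z^{2}\right) \left(-5\right) = - 5 z - 5 z^{2}$)
$Q{\left(X,o \right)} = 18$ ($Q{\left(X,o \right)} = 3 + 3 \cdot 5 = 3 + 15 = 18$)
$Q{\left(53,-54 \right)} + E{\left(F{\left(-3,9 \right)} \right)} = 18 - 45 \left(1 + 9\right) = 18 - 45 \cdot 10 = 18 - 450 = -432$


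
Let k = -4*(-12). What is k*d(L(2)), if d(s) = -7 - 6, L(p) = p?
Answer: -624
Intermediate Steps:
k = 48
d(s) = -13
k*d(L(2)) = 48*(-13) = -624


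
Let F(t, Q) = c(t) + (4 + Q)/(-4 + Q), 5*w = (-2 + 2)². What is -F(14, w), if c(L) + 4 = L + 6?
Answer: -15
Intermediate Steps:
w = 0 (w = (-2 + 2)²/5 = (⅕)*0² = (⅕)*0 = 0)
c(L) = 2 + L (c(L) = -4 + (L + 6) = -4 + (6 + L) = 2 + L)
F(t, Q) = 2 + t + (4 + Q)/(-4 + Q) (F(t, Q) = (2 + t) + (4 + Q)/(-4 + Q) = 2 + t + (4 + Q)/(-4 + Q))
-F(14, w) = -(-4 + 0 - 4*14 + 0*(2 + 14))/(-4 + 0) = -(-4 + 0 - 56 + 0*16)/(-4) = -(-1)*(-4 + 0 - 56 + 0)/4 = -(-1)*(-60)/4 = -1*15 = -15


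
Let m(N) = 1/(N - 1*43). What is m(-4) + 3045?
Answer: 143114/47 ≈ 3045.0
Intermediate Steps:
m(N) = 1/(-43 + N) (m(N) = 1/(N - 43) = 1/(-43 + N))
m(-4) + 3045 = 1/(-43 - 4) + 3045 = 1/(-47) + 3045 = -1/47 + 3045 = 143114/47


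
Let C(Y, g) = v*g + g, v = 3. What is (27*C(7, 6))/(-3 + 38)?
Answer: 648/35 ≈ 18.514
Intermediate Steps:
C(Y, g) = 4*g (C(Y, g) = 3*g + g = 4*g)
(27*C(7, 6))/(-3 + 38) = (27*(4*6))/(-3 + 38) = (27*24)/35 = 648*(1/35) = 648/35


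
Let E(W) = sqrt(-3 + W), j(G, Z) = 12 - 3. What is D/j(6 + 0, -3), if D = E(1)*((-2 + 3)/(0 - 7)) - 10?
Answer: -10/9 - I*sqrt(2)/63 ≈ -1.1111 - 0.022448*I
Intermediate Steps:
j(G, Z) = 9
D = -10 - I*sqrt(2)/7 (D = sqrt(-3 + 1)*((-2 + 3)/(0 - 7)) - 10 = sqrt(-2)*(1/(-7)) - 10 = (I*sqrt(2))*(1*(-1/7)) - 10 = (I*sqrt(2))*(-1/7) - 10 = -I*sqrt(2)/7 - 10 = -10 - I*sqrt(2)/7 ≈ -10.0 - 0.20203*I)
D/j(6 + 0, -3) = (-10 - I*sqrt(2)/7)/9 = (-10 - I*sqrt(2)/7)*(1/9) = -10/9 - I*sqrt(2)/63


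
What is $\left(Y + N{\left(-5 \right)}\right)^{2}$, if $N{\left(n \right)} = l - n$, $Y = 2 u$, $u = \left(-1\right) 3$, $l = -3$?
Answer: $16$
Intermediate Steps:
$u = -3$
$Y = -6$ ($Y = 2 \left(-3\right) = -6$)
$N{\left(n \right)} = -3 - n$
$\left(Y + N{\left(-5 \right)}\right)^{2} = \left(-6 - -2\right)^{2} = \left(-6 + \left(-3 + 5\right)\right)^{2} = \left(-6 + 2\right)^{2} = \left(-4\right)^{2} = 16$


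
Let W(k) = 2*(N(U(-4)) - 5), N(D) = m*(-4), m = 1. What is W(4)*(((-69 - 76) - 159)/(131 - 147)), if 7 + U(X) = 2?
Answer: -342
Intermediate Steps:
U(X) = -5 (U(X) = -7 + 2 = -5)
N(D) = -4 (N(D) = 1*(-4) = -4)
W(k) = -18 (W(k) = 2*(-4 - 5) = 2*(-9) = -18)
W(4)*(((-69 - 76) - 159)/(131 - 147)) = -18*((-69 - 76) - 159)/(131 - 147) = -18*(-145 - 159)/(-16) = -(-5472)*(-1)/16 = -18*19 = -342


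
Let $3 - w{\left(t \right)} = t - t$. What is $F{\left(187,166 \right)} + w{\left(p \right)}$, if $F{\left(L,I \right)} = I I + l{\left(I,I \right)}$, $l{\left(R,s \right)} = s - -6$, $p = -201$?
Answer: $27731$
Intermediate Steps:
$l{\left(R,s \right)} = 6 + s$ ($l{\left(R,s \right)} = s + 6 = 6 + s$)
$w{\left(t \right)} = 3$ ($w{\left(t \right)} = 3 - \left(t - t\right) = 3 - 0 = 3 + 0 = 3$)
$F{\left(L,I \right)} = 6 + I + I^{2}$ ($F{\left(L,I \right)} = I I + \left(6 + I\right) = I^{2} + \left(6 + I\right) = 6 + I + I^{2}$)
$F{\left(187,166 \right)} + w{\left(p \right)} = \left(6 + 166 + 166^{2}\right) + 3 = \left(6 + 166 + 27556\right) + 3 = 27728 + 3 = 27731$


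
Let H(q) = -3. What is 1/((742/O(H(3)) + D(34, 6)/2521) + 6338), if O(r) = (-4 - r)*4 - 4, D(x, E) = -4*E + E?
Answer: 10084/62977029 ≈ 0.00016012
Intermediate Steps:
D(x, E) = -3*E
O(r) = -20 - 4*r (O(r) = (-16 - 4*r) - 4 = -20 - 4*r)
1/((742/O(H(3)) + D(34, 6)/2521) + 6338) = 1/((742/(-20 - 4*(-3)) - 3*6/2521) + 6338) = 1/((742/(-20 + 12) - 18*1/2521) + 6338) = 1/((742/(-8) - 18/2521) + 6338) = 1/((742*(-1/8) - 18/2521) + 6338) = 1/((-371/4 - 18/2521) + 6338) = 1/(-935363/10084 + 6338) = 1/(62977029/10084) = 10084/62977029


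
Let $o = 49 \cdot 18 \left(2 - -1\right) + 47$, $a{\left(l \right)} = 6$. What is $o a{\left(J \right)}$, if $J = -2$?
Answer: $16158$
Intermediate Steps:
$o = 2693$ ($o = 49 \cdot 18 \left(2 + 1\right) + 47 = 49 \cdot 18 \cdot 3 + 47 = 49 \cdot 54 + 47 = 2646 + 47 = 2693$)
$o a{\left(J \right)} = 2693 \cdot 6 = 16158$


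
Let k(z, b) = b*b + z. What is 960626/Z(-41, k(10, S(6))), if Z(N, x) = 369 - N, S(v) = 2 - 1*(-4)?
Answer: 480313/205 ≈ 2343.0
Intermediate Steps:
S(v) = 6 (S(v) = 2 + 4 = 6)
k(z, b) = z + b**2 (k(z, b) = b**2 + z = z + b**2)
960626/Z(-41, k(10, S(6))) = 960626/(369 - 1*(-41)) = 960626/(369 + 41) = 960626/410 = 960626*(1/410) = 480313/205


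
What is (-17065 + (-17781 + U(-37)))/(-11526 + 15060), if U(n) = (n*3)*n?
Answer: -30739/3534 ≈ -8.6981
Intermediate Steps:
U(n) = 3*n² (U(n) = (3*n)*n = 3*n²)
(-17065 + (-17781 + U(-37)))/(-11526 + 15060) = (-17065 + (-17781 + 3*(-37)²))/(-11526 + 15060) = (-17065 + (-17781 + 3*1369))/3534 = (-17065 + (-17781 + 4107))*(1/3534) = (-17065 - 13674)*(1/3534) = -30739*1/3534 = -30739/3534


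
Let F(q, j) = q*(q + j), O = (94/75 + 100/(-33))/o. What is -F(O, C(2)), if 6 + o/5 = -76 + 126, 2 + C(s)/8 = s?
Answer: -537289/8235562500 ≈ -6.5240e-5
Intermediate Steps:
C(s) = -16 + 8*s
o = 220 (o = -30 + 5*(-76 + 126) = -30 + 5*50 = -30 + 250 = 220)
O = -733/90750 (O = (94/75 + 100/(-33))/220 = (94*(1/75) + 100*(-1/33))*(1/220) = (94/75 - 100/33)*(1/220) = -1466/825*1/220 = -733/90750 ≈ -0.0080771)
F(q, j) = q*(j + q)
-F(O, C(2)) = -(-733)*((-16 + 8*2) - 733/90750)/90750 = -(-733)*((-16 + 16) - 733/90750)/90750 = -(-733)*(0 - 733/90750)/90750 = -(-733)*(-733)/(90750*90750) = -1*537289/8235562500 = -537289/8235562500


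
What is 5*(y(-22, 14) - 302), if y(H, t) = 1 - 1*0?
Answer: -1505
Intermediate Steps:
y(H, t) = 1 (y(H, t) = 1 + 0 = 1)
5*(y(-22, 14) - 302) = 5*(1 - 302) = 5*(-301) = -1505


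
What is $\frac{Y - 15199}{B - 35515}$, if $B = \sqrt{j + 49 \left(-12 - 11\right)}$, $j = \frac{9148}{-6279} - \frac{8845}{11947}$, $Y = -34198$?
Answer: $\frac{778708714882035}{559869319352023} + \frac{49397 i \sqrt{222482115274146}}{559869319352023} \approx 1.3909 + 0.001316 i$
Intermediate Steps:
$j = - \frac{975319}{443877}$ ($j = 9148 \left(- \frac{1}{6279}\right) - \frac{8845}{11947} = - \frac{9148}{6279} - \frac{8845}{11947} = - \frac{975319}{443877} \approx -2.1973$)
$B = \frac{i \sqrt{222482115274146}}{443877}$ ($B = \sqrt{- \frac{975319}{443877} + 49 \left(-12 - 11\right)} = \sqrt{- \frac{975319}{443877} + 49 \left(-23\right)} = \sqrt{- \frac{975319}{443877} - 1127} = \sqrt{- \frac{501224698}{443877}} = \frac{i \sqrt{222482115274146}}{443877} \approx 33.604 i$)
$\frac{Y - 15199}{B - 35515} = \frac{-34198 - 15199}{\frac{i \sqrt{222482115274146}}{443877} - 35515} = - \frac{49397}{-35515 + \frac{i \sqrt{222482115274146}}{443877}}$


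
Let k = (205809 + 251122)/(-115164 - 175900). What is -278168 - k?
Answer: -80964233821/291064 ≈ -2.7817e+5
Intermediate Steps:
k = -456931/291064 (k = 456931/(-291064) = 456931*(-1/291064) = -456931/291064 ≈ -1.5699)
-278168 - k = -278168 - 1*(-456931/291064) = -278168 + 456931/291064 = -80964233821/291064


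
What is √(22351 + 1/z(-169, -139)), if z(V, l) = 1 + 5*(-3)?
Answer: √4380782/14 ≈ 149.50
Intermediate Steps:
z(V, l) = -14 (z(V, l) = 1 - 15 = -14)
√(22351 + 1/z(-169, -139)) = √(22351 + 1/(-14)) = √(22351 - 1/14) = √(312913/14) = √4380782/14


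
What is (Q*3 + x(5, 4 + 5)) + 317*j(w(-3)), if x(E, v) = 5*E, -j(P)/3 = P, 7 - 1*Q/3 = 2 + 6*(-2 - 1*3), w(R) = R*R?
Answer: -8219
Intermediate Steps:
w(R) = R**2
Q = 105 (Q = 21 - 3*(2 + 6*(-2 - 1*3)) = 21 - 3*(2 + 6*(-2 - 3)) = 21 - 3*(2 + 6*(-5)) = 21 - 3*(2 - 30) = 21 - 3*(-28) = 21 + 84 = 105)
j(P) = -3*P
(Q*3 + x(5, 4 + 5)) + 317*j(w(-3)) = (105*3 + 5*5) + 317*(-3*(-3)**2) = (315 + 25) + 317*(-3*9) = 340 + 317*(-27) = 340 - 8559 = -8219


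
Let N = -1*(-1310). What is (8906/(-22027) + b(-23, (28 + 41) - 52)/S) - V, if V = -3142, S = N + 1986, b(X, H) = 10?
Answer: 114041591479/36300496 ≈ 3141.6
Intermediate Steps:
N = 1310
S = 3296 (S = 1310 + 1986 = 3296)
(8906/(-22027) + b(-23, (28 + 41) - 52)/S) - V = (8906/(-22027) + 10/3296) - 1*(-3142) = (8906*(-1/22027) + 10*(1/3296)) + 3142 = (-8906/22027 + 5/1648) + 3142 = -14566953/36300496 + 3142 = 114041591479/36300496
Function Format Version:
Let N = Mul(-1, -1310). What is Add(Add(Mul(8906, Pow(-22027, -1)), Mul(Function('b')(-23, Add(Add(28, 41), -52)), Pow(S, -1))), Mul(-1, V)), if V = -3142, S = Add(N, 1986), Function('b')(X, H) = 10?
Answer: Rational(114041591479, 36300496) ≈ 3141.6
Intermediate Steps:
N = 1310
S = 3296 (S = Add(1310, 1986) = 3296)
Add(Add(Mul(8906, Pow(-22027, -1)), Mul(Function('b')(-23, Add(Add(28, 41), -52)), Pow(S, -1))), Mul(-1, V)) = Add(Add(Mul(8906, Pow(-22027, -1)), Mul(10, Pow(3296, -1))), Mul(-1, -3142)) = Add(Add(Mul(8906, Rational(-1, 22027)), Mul(10, Rational(1, 3296))), 3142) = Add(Add(Rational(-8906, 22027), Rational(5, 1648)), 3142) = Add(Rational(-14566953, 36300496), 3142) = Rational(114041591479, 36300496)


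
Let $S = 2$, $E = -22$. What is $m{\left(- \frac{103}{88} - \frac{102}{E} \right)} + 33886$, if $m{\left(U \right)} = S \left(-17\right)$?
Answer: $33852$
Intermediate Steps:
$m{\left(U \right)} = -34$ ($m{\left(U \right)} = 2 \left(-17\right) = -34$)
$m{\left(- \frac{103}{88} - \frac{102}{E} \right)} + 33886 = -34 + 33886 = 33852$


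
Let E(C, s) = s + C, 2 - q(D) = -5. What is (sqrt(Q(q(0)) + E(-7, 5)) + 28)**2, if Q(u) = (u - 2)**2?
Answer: (28 + sqrt(23))**2 ≈ 1075.6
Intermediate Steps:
q(D) = 7 (q(D) = 2 - 1*(-5) = 2 + 5 = 7)
Q(u) = (-2 + u)**2
E(C, s) = C + s
(sqrt(Q(q(0)) + E(-7, 5)) + 28)**2 = (sqrt((-2 + 7)**2 + (-7 + 5)) + 28)**2 = (sqrt(5**2 - 2) + 28)**2 = (sqrt(25 - 2) + 28)**2 = (sqrt(23) + 28)**2 = (28 + sqrt(23))**2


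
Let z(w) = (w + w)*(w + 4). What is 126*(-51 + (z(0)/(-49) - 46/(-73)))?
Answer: -463302/73 ≈ -6346.6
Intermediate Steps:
z(w) = 2*w*(4 + w) (z(w) = (2*w)*(4 + w) = 2*w*(4 + w))
126*(-51 + (z(0)/(-49) - 46/(-73))) = 126*(-51 + ((2*0*(4 + 0))/(-49) - 46/(-73))) = 126*(-51 + ((2*0*4)*(-1/49) - 46*(-1/73))) = 126*(-51 + (0*(-1/49) + 46/73)) = 126*(-51 + (0 + 46/73)) = 126*(-51 + 46/73) = 126*(-3677/73) = -463302/73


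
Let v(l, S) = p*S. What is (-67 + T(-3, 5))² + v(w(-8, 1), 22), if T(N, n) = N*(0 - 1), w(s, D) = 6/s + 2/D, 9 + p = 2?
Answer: 3942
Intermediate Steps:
p = -7 (p = -9 + 2 = -7)
w(s, D) = 2/D + 6/s
v(l, S) = -7*S
T(N, n) = -N (T(N, n) = N*(-1) = -N)
(-67 + T(-3, 5))² + v(w(-8, 1), 22) = (-67 - 1*(-3))² - 7*22 = (-67 + 3)² - 154 = (-64)² - 154 = 4096 - 154 = 3942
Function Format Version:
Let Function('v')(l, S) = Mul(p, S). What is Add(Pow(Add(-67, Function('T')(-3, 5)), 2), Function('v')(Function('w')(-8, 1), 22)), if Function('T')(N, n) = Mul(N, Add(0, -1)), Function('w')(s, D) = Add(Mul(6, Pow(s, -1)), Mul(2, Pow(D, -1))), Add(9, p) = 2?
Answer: 3942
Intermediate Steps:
p = -7 (p = Add(-9, 2) = -7)
Function('w')(s, D) = Add(Mul(2, Pow(D, -1)), Mul(6, Pow(s, -1)))
Function('v')(l, S) = Mul(-7, S)
Function('T')(N, n) = Mul(-1, N) (Function('T')(N, n) = Mul(N, -1) = Mul(-1, N))
Add(Pow(Add(-67, Function('T')(-3, 5)), 2), Function('v')(Function('w')(-8, 1), 22)) = Add(Pow(Add(-67, Mul(-1, -3)), 2), Mul(-7, 22)) = Add(Pow(Add(-67, 3), 2), -154) = Add(Pow(-64, 2), -154) = Add(4096, -154) = 3942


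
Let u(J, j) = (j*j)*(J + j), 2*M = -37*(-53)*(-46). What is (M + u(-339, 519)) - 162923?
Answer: 48276954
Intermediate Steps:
M = -45103 (M = (-37*(-53)*(-46))/2 = (1961*(-46))/2 = (½)*(-90206) = -45103)
u(J, j) = j²*(J + j)
(M + u(-339, 519)) - 162923 = (-45103 + 519²*(-339 + 519)) - 162923 = (-45103 + 269361*180) - 162923 = (-45103 + 48484980) - 162923 = 48439877 - 162923 = 48276954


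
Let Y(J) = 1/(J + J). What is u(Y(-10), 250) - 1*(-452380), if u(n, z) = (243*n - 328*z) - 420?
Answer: 7398957/20 ≈ 3.6995e+5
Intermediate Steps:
Y(J) = 1/(2*J)
u(n, z) = -420 - 328*z + 243*n (u(n, z) = (-328*z + 243*n) - 420 = -420 - 328*z + 243*n)
u(Y(-10), 250) - 1*(-452380) = (-420 - 328*250 + 243*((1/2)/(-10))) - 1*(-452380) = (-420 - 82000 + 243*((1/2)*(-1/10))) + 452380 = (-420 - 82000 + 243*(-1/20)) + 452380 = (-420 - 82000 - 243/20) + 452380 = -1648643/20 + 452380 = 7398957/20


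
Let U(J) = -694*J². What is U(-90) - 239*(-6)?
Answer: -5619966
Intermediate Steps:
U(-90) - 239*(-6) = -694*(-90)² - 239*(-6) = -694*8100 + 1434 = -5621400 + 1434 = -5619966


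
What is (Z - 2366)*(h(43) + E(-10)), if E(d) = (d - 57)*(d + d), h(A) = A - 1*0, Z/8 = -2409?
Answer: -29925354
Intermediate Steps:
Z = -19272 (Z = 8*(-2409) = -19272)
h(A) = A (h(A) = A + 0 = A)
E(d) = 2*d*(-57 + d) (E(d) = (-57 + d)*(2*d) = 2*d*(-57 + d))
(Z - 2366)*(h(43) + E(-10)) = (-19272 - 2366)*(43 + 2*(-10)*(-57 - 10)) = -21638*(43 + 2*(-10)*(-67)) = -21638*(43 + 1340) = -21638*1383 = -29925354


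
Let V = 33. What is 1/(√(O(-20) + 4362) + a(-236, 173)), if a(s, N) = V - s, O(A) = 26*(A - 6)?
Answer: 269/68675 - √3686/68675 ≈ 0.0030329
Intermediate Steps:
O(A) = -156 + 26*A (O(A) = 26*(-6 + A) = -156 + 26*A)
a(s, N) = 33 - s
1/(√(O(-20) + 4362) + a(-236, 173)) = 1/(√((-156 + 26*(-20)) + 4362) + (33 - 1*(-236))) = 1/(√((-156 - 520) + 4362) + (33 + 236)) = 1/(√(-676 + 4362) + 269) = 1/(√3686 + 269) = 1/(269 + √3686)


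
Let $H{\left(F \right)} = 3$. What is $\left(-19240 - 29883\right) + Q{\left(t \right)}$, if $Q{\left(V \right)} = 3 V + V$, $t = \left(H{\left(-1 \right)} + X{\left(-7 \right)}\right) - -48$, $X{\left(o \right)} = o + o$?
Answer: $-48975$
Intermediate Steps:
$X{\left(o \right)} = 2 o$
$t = 37$ ($t = \left(3 + 2 \left(-7\right)\right) - -48 = \left(3 - 14\right) + 48 = -11 + 48 = 37$)
$Q{\left(V \right)} = 4 V$
$\left(-19240 - 29883\right) + Q{\left(t \right)} = \left(-19240 - 29883\right) + 4 \cdot 37 = -49123 + 148 = -48975$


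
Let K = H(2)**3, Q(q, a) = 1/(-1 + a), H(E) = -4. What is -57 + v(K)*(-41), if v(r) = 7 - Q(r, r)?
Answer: -22401/65 ≈ -344.63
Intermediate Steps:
K = -64 (K = (-4)**3 = -64)
v(r) = 7 - 1/(-1 + r)
-57 + v(K)*(-41) = -57 + ((-8 + 7*(-64))/(-1 - 64))*(-41) = -57 + ((-8 - 448)/(-65))*(-41) = -57 - 1/65*(-456)*(-41) = -57 + (456/65)*(-41) = -57 - 18696/65 = -22401/65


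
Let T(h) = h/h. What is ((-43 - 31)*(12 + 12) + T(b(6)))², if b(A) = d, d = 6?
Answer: 3150625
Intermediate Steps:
b(A) = 6
T(h) = 1
((-43 - 31)*(12 + 12) + T(b(6)))² = ((-43 - 31)*(12 + 12) + 1)² = (-74*24 + 1)² = (-1776 + 1)² = (-1775)² = 3150625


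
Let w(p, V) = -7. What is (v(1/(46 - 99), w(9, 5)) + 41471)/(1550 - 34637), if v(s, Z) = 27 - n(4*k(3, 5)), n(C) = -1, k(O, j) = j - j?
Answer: -13833/11029 ≈ -1.2542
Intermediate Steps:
k(O, j) = 0
v(s, Z) = 28 (v(s, Z) = 27 - 1*(-1) = 27 + 1 = 28)
(v(1/(46 - 99), w(9, 5)) + 41471)/(1550 - 34637) = (28 + 41471)/(1550 - 34637) = 41499/(-33087) = 41499*(-1/33087) = -13833/11029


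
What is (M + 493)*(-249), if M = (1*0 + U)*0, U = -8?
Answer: -122757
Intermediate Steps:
M = 0 (M = (1*0 - 8)*0 = (0 - 8)*0 = -8*0 = 0)
(M + 493)*(-249) = (0 + 493)*(-249) = 493*(-249) = -122757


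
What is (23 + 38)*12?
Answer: 732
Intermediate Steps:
(23 + 38)*12 = 61*12 = 732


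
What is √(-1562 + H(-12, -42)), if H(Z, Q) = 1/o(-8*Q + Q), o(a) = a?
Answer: I*√2755362/42 ≈ 39.522*I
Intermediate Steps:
H(Z, Q) = -1/(7*Q) (H(Z, Q) = 1/(-8*Q + Q) = 1/(-7*Q) = -1/(7*Q))
√(-1562 + H(-12, -42)) = √(-1562 - ⅐/(-42)) = √(-1562 - ⅐*(-1/42)) = √(-1562 + 1/294) = √(-459227/294) = I*√2755362/42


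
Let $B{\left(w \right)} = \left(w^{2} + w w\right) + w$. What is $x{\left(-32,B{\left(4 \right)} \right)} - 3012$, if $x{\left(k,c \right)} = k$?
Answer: $-3044$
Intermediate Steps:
$B{\left(w \right)} = w + 2 w^{2}$ ($B{\left(w \right)} = \left(w^{2} + w^{2}\right) + w = 2 w^{2} + w = w + 2 w^{2}$)
$x{\left(-32,B{\left(4 \right)} \right)} - 3012 = -32 - 3012 = -3044$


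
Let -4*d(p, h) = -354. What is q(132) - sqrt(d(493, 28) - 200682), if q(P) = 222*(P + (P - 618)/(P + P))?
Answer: 635697/22 - I*sqrt(802374)/2 ≈ 28895.0 - 447.88*I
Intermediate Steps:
d(p, h) = 177/2 (d(p, h) = -1/4*(-354) = 177/2)
q(P) = 222*P + 111*(-618 + P)/P (q(P) = 222*(P + (-618 + P)/((2*P))) = 222*(P + (-618 + P)*(1/(2*P))) = 222*(P + (-618 + P)/(2*P)) = 222*P + 111*(-618 + P)/P)
q(132) - sqrt(d(493, 28) - 200682) = (111 - 68598/132 + 222*132) - sqrt(177/2 - 200682) = (111 - 68598*1/132 + 29304) - sqrt(-401187/2) = (111 - 11433/22 + 29304) - I*sqrt(802374)/2 = 635697/22 - I*sqrt(802374)/2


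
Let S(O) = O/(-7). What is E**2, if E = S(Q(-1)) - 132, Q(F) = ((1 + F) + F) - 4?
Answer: 844561/49 ≈ 17236.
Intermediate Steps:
Q(F) = -3 + 2*F (Q(F) = (1 + 2*F) - 4 = -3 + 2*F)
S(O) = -O/7 (S(O) = O*(-1/7) = -O/7)
E = -919/7 (E = -(-3 + 2*(-1))/7 - 132 = -(-3 - 2)/7 - 132 = -1/7*(-5) - 132 = 5/7 - 132 = -919/7 ≈ -131.29)
E**2 = (-919/7)**2 = 844561/49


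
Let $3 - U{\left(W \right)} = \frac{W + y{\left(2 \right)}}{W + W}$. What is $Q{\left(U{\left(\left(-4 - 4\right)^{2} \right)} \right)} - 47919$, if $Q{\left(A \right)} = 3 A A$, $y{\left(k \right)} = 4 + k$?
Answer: $- \frac{196202277}{4096} \approx -47901.0$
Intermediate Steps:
$U{\left(W \right)} = 3 - \frac{6 + W}{2 W}$ ($U{\left(W \right)} = 3 - \frac{W + \left(4 + 2\right)}{W + W} = 3 - \frac{W + 6}{2 W} = 3 - \left(6 + W\right) \frac{1}{2 W} = 3 - \frac{6 + W}{2 W}$)
$Q{\left(A \right)} = 3 A^{2}$
$Q{\left(U{\left(\left(-4 - 4\right)^{2} \right)} \right)} - 47919 = 3 \left(\frac{5}{2} - \frac{3}{\left(-4 - 4\right)^{2}}\right)^{2} - 47919 = 3 \left(\frac{5}{2} - \frac{3}{\left(-8\right)^{2}}\right)^{2} - 47919 = 3 \left(\frac{5}{2} - \frac{3}{64}\right)^{2} - 47919 = 3 \left(\frac{157}{64}\right)^{2} - 47919 = 3 \cdot \frac{24649}{4096} - 47919 = \frac{73947}{4096} - 47919 = - \frac{196202277}{4096}$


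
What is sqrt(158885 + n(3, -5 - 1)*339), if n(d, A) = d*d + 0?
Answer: 4*sqrt(10121) ≈ 402.41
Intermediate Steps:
n(d, A) = d**2 (n(d, A) = d**2 + 0 = d**2)
sqrt(158885 + n(3, -5 - 1)*339) = sqrt(158885 + 3**2*339) = sqrt(158885 + 9*339) = sqrt(158885 + 3051) = sqrt(161936) = 4*sqrt(10121)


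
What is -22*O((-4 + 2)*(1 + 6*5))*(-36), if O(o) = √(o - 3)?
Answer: 792*I*√65 ≈ 6385.3*I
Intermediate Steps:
O(o) = √(-3 + o)
-22*O((-4 + 2)*(1 + 6*5))*(-36) = -22*√(-3 + (-4 + 2)*(1 + 6*5))*(-36) = -22*√(-3 - 2*(1 + 30))*(-36) = -22*√(-3 - 2*31)*(-36) = -22*√(-3 - 62)*(-36) = -22*I*√65*(-36) = 792*I*√65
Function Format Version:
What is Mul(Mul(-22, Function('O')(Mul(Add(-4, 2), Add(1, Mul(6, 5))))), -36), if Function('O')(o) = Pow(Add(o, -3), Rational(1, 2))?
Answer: Mul(792, I, Pow(65, Rational(1, 2))) ≈ Mul(6385.3, I)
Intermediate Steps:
Function('O')(o) = Pow(Add(-3, o), Rational(1, 2))
Mul(Mul(-22, Function('O')(Mul(Add(-4, 2), Add(1, Mul(6, 5))))), -36) = Mul(Mul(-22, Pow(Add(-3, Mul(Add(-4, 2), Add(1, Mul(6, 5)))), Rational(1, 2))), -36) = Mul(Mul(-22, Pow(Add(-3, Mul(-2, Add(1, 30))), Rational(1, 2))), -36) = Mul(Mul(-22, Pow(Add(-3, Mul(-2, 31)), Rational(1, 2))), -36) = Mul(Mul(-22, Pow(Add(-3, -62), Rational(1, 2))), -36) = Mul(Mul(-22, Pow(-65, Rational(1, 2))), -36) = Mul(Mul(-22, Mul(I, Pow(65, Rational(1, 2)))), -36) = Mul(Mul(-22, I, Pow(65, Rational(1, 2))), -36) = Mul(792, I, Pow(65, Rational(1, 2)))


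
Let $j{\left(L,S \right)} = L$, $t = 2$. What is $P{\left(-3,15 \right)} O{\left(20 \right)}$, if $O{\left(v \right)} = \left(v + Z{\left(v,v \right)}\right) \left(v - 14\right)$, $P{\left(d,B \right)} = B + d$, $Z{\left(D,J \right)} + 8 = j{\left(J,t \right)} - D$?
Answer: $864$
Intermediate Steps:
$Z{\left(D,J \right)} = -8 + J - D$ ($Z{\left(D,J \right)} = -8 - \left(D - J\right) = -8 + J - D$)
$O{\left(v \right)} = \left(-14 + v\right) \left(-8 + v\right)$ ($O{\left(v \right)} = \left(v - 8\right) \left(v - 14\right) = \left(v - 8\right) \left(-14 + v\right) = \left(-8 + v\right) \left(-14 + v\right) = \left(-14 + v\right) \left(-8 + v\right)$)
$P{\left(-3,15 \right)} O{\left(20 \right)} = \left(15 - 3\right) \left(112 + 20^{2} - 440\right) = 12 \left(112 + 400 - 440\right) = 12 \cdot 72 = 864$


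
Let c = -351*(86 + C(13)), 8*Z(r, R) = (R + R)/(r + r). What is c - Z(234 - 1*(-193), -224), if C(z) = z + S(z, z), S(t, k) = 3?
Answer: -2183918/61 ≈ -35802.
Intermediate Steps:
C(z) = 3 + z (C(z) = z + 3 = 3 + z)
Z(r, R) = R/(8*r) (Z(r, R) = ((R + R)/(r + r))/8 = ((2*R)/((2*r)))/8 = ((2*R)*(1/(2*r)))/8 = (R/r)/8 = R/(8*r))
c = -35802 (c = -351*(86 + (3 + 13)) = -351*(86 + 16) = -351*102 = -35802)
c - Z(234 - 1*(-193), -224) = -35802 - (-224)/(8*(234 - 1*(-193))) = -35802 - (-224)/(8*(234 + 193)) = -35802 - (-224)/(8*427) = -35802 - 1*(-4/61) = -35802 + 4/61 = -2183918/61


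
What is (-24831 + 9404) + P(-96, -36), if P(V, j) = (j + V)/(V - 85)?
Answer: -2792155/181 ≈ -15426.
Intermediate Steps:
P(V, j) = (V + j)/(-85 + V)
(-24831 + 9404) + P(-96, -36) = (-24831 + 9404) + (-96 - 36)/(-85 - 96) = -15427 - 132/(-181) = -15427 - 1/181*(-132) = -15427 + 132/181 = -2792155/181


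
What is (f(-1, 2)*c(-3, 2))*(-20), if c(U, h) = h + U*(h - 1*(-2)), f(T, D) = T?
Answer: -200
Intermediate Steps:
c(U, h) = h + U*(2 + h) (c(U, h) = h + U*(h + 2) = h + U*(2 + h))
(f(-1, 2)*c(-3, 2))*(-20) = -(2 + 2*(-3) - 3*2)*(-20) = -(2 - 6 - 6)*(-20) = -1*(-10)*(-20) = 10*(-20) = -200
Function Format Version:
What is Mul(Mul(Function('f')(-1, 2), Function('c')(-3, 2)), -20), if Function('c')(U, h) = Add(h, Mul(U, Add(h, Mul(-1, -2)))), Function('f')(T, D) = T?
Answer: -200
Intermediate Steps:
Function('c')(U, h) = Add(h, Mul(U, Add(2, h))) (Function('c')(U, h) = Add(h, Mul(U, Add(h, 2))) = Add(h, Mul(U, Add(2, h))))
Mul(Mul(Function('f')(-1, 2), Function('c')(-3, 2)), -20) = Mul(Mul(-1, Add(2, Mul(2, -3), Mul(-3, 2))), -20) = Mul(Mul(-1, Add(2, -6, -6)), -20) = Mul(Mul(-1, -10), -20) = Mul(10, -20) = -200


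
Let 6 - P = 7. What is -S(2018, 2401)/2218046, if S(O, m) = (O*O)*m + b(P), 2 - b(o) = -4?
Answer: -4888824965/1109023 ≈ -4408.2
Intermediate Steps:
P = -1 (P = 6 - 1*7 = 6 - 7 = -1)
b(o) = 6 (b(o) = 2 - 1*(-4) = 2 + 4 = 6)
S(O, m) = 6 + m*O² (S(O, m) = (O*O)*m + 6 = O²*m + 6 = m*O² + 6 = 6 + m*O²)
-S(2018, 2401)/2218046 = -(6 + 2401*2018²)/2218046 = -(6 + 2401*4072324)/2218046 = -(6 + 9777649924)/2218046 = -9777649930/2218046 = -1*4888824965/1109023 = -4888824965/1109023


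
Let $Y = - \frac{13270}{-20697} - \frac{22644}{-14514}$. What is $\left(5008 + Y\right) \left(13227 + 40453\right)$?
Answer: $\frac{13465142408143360}{50066043} \approx 2.6895 \cdot 10^{8}$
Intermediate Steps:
$Y = \frac{110210608}{50066043}$ ($Y = \left(-13270\right) \left(- \frac{1}{20697}\right) - - \frac{3774}{2419} = \frac{13270}{20697} + \frac{3774}{2419} = \frac{110210608}{50066043} \approx 2.2013$)
$\left(5008 + Y\right) \left(13227 + 40453\right) = \left(5008 + \frac{110210608}{50066043}\right) \left(13227 + 40453\right) = \frac{250840953952}{50066043} \cdot 53680 = \frac{13465142408143360}{50066043}$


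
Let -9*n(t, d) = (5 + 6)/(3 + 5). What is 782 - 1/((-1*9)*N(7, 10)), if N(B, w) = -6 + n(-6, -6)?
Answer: 346418/443 ≈ 781.98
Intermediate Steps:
n(t, d) = -11/72 (n(t, d) = -(5 + 6)/(9*(3 + 5)) = -11/(9*8) = -⅑*11/8 = -11/72)
N(B, w) = -443/72 (N(B, w) = -6 - 11/72 = -443/72)
782 - 1/((-1*9)*N(7, 10)) = 782 - 1/(-1*9*(-443/72)) = 782 - 1/((-9*(-443/72))) = 782 - 1/443/8 = 782 - 1*8/443 = 782 - 8/443 = 346418/443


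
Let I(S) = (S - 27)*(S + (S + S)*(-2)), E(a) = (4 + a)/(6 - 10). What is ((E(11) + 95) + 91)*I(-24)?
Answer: -669222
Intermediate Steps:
E(a) = -1 - a/4 (E(a) = (4 + a)/(-4) = (4 + a)*(-¼) = -1 - a/4)
I(S) = -3*S*(-27 + S) (I(S) = (-27 + S)*(S + (2*S)*(-2)) = (-27 + S)*(S - 4*S) = (-27 + S)*(-3*S) = -3*S*(-27 + S))
((E(11) + 95) + 91)*I(-24) = (((-1 - ¼*11) + 95) + 91)*(3*(-24)*(27 - 1*(-24))) = (((-1 - 11/4) + 95) + 91)*(3*(-24)*(27 + 24)) = ((-15/4 + 95) + 91)*(3*(-24)*51) = (365/4 + 91)*(-3672) = (729/4)*(-3672) = -669222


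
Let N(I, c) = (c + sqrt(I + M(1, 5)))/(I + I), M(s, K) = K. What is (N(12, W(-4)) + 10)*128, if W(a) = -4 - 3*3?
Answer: 3632/3 + 16*sqrt(17)/3 ≈ 1232.7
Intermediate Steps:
W(a) = -13 (W(a) = -4 - 9 = -13)
N(I, c) = (c + sqrt(5 + I))/(2*I) (N(I, c) = (c + sqrt(I + 5))/(I + I) = (c + sqrt(5 + I))/((2*I)) = (c + sqrt(5 + I))*(1/(2*I)) = (c + sqrt(5 + I))/(2*I))
(N(12, W(-4)) + 10)*128 = ((1/2)*(-13 + sqrt(5 + 12))/12 + 10)*128 = ((1/2)*(1/12)*(-13 + sqrt(17)) + 10)*128 = ((-13/24 + sqrt(17)/24) + 10)*128 = (227/24 + sqrt(17)/24)*128 = 3632/3 + 16*sqrt(17)/3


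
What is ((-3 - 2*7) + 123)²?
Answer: 11236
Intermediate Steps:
((-3 - 2*7) + 123)² = ((-3 - 14) + 123)² = (-17 + 123)² = 106² = 11236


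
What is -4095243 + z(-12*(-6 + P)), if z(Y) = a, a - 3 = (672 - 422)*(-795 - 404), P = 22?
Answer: -4394990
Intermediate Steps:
a = -299747 (a = 3 + (672 - 422)*(-795 - 404) = 3 + 250*(-1199) = 3 - 299750 = -299747)
z(Y) = -299747
-4095243 + z(-12*(-6 + P)) = -4095243 - 299747 = -4394990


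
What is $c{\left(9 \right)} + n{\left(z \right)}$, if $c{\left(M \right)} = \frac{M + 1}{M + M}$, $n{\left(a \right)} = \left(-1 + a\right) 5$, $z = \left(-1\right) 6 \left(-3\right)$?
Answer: $\frac{770}{9} \approx 85.556$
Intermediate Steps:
$z = 18$ ($z = \left(-6\right) \left(-3\right) = 18$)
$n{\left(a \right)} = -5 + 5 a$
$c{\left(M \right)} = \frac{1 + M}{2 M}$
$c{\left(9 \right)} + n{\left(z \right)} = \frac{1 + 9}{2 \cdot 9} + \left(-5 + 5 \cdot 18\right) = \frac{1}{2} \cdot \frac{1}{9} \cdot 10 + \left(-5 + 90\right) = \frac{5}{9} + 85 = \frac{770}{9}$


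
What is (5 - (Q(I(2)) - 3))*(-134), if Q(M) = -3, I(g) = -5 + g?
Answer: -1474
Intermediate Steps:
(5 - (Q(I(2)) - 3))*(-134) = (5 - (-3 - 3))*(-134) = (5 - 1*(-6))*(-134) = (5 + 6)*(-134) = 11*(-134) = -1474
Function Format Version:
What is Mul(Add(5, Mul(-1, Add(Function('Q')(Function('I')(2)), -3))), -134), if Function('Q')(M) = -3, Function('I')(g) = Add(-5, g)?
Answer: -1474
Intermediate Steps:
Mul(Add(5, Mul(-1, Add(Function('Q')(Function('I')(2)), -3))), -134) = Mul(Add(5, Mul(-1, Add(-3, -3))), -134) = Mul(Add(5, Mul(-1, -6)), -134) = Mul(Add(5, 6), -134) = Mul(11, -134) = -1474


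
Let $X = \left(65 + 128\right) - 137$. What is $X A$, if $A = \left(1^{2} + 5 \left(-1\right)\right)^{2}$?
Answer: $896$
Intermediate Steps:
$X = 56$ ($X = 193 - 137 = 56$)
$A = 16$ ($A = \left(1 - 5\right)^{2} = \left(-4\right)^{2} = 16$)
$X A = 56 \cdot 16 = 896$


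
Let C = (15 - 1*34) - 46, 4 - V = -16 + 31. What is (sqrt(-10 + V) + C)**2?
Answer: (65 - I*sqrt(21))**2 ≈ 4204.0 - 595.73*I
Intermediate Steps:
V = -11 (V = 4 - (-16 + 31) = 4 - 1*15 = 4 - 15 = -11)
C = -65 (C = (15 - 34) - 46 = -19 - 46 = -65)
(sqrt(-10 + V) + C)**2 = (sqrt(-10 - 11) - 65)**2 = (sqrt(-21) - 65)**2 = (I*sqrt(21) - 65)**2 = (-65 + I*sqrt(21))**2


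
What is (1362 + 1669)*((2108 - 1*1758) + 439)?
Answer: 2391459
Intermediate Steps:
(1362 + 1669)*((2108 - 1*1758) + 439) = 3031*((2108 - 1758) + 439) = 3031*(350 + 439) = 3031*789 = 2391459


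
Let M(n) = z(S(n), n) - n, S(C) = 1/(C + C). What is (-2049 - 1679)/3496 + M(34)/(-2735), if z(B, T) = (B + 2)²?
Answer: -5832832901/5526581680 ≈ -1.0554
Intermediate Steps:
S(C) = 1/(2*C)
z(B, T) = (2 + B)²
M(n) = (2 + 1/(2*n))² - n
(-2049 - 1679)/3496 + M(34)/(-2735) = (-2049 - 1679)/3496 + (-1*34 + (¼)*(1 + 4*34)²/34²)/(-2735) = -3728*1/3496 + (-34 + (¼)*(1/1156)*(1 + 136)²)*(-1/2735) = -466/437 + (-34 + (¼)*(1/1156)*137²)*(-1/2735) = -466/437 + (-34 + (¼)*(1/1156)*18769)*(-1/2735) = -466/437 + (-34 + 18769/4624)*(-1/2735) = -466/437 - 138447/4624*(-1/2735) = -466/437 + 138447/12646640 = -5832832901/5526581680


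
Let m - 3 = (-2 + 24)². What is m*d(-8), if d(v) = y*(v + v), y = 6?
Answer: -46752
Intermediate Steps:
d(v) = 12*v (d(v) = 6*(v + v) = 6*(2*v) = 12*v)
m = 487 (m = 3 + (-2 + 24)² = 3 + 22² = 3 + 484 = 487)
m*d(-8) = 487*(12*(-8)) = 487*(-96) = -46752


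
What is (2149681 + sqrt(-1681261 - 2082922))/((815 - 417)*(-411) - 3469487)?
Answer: -2149681/3633065 - 283*I*sqrt(47)/3633065 ≈ -0.5917 - 0.00053403*I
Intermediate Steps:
(2149681 + sqrt(-1681261 - 2082922))/((815 - 417)*(-411) - 3469487) = (2149681 + sqrt(-3764183))/(398*(-411) - 3469487) = (2149681 + 283*I*sqrt(47))/(-163578 - 3469487) = (2149681 + 283*I*sqrt(47))/(-3633065) = (2149681 + 283*I*sqrt(47))*(-1/3633065) = -2149681/3633065 - 283*I*sqrt(47)/3633065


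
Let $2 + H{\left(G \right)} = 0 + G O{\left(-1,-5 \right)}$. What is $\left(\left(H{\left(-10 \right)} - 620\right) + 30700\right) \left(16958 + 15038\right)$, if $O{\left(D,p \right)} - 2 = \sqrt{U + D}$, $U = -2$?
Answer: $961735768 - 319960 i \sqrt{3} \approx 9.6174 \cdot 10^{8} - 5.5419 \cdot 10^{5} i$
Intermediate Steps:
$O{\left(D,p \right)} = 2 + \sqrt{-2 + D}$
$H{\left(G \right)} = -2 + G \left(2 + i \sqrt{3}\right)$ ($H{\left(G \right)} = -2 + \left(0 + G \left(2 + \sqrt{-2 - 1}\right)\right) = -2 + \left(0 + G \left(2 + \sqrt{-3}\right)\right) = -2 + \left(0 + G \left(2 + i \sqrt{3}\right)\right) = -2 + G \left(2 + i \sqrt{3}\right)$)
$\left(\left(H{\left(-10 \right)} - 620\right) + 30700\right) \left(16958 + 15038\right) = \left(\left(\left(-2 - 10 \left(2 + i \sqrt{3}\right)\right) - 620\right) + 30700\right) \left(16958 + 15038\right) = \left(\left(\left(-2 - \left(20 + 10 i \sqrt{3}\right)\right) - 620\right) + 30700\right) 31996 = \left(\left(\left(-22 - 10 i \sqrt{3}\right) - 620\right) + 30700\right) 31996 = \left(\left(-642 - 10 i \sqrt{3}\right) + 30700\right) 31996 = \left(30058 - 10 i \sqrt{3}\right) 31996 = 961735768 - 319960 i \sqrt{3}$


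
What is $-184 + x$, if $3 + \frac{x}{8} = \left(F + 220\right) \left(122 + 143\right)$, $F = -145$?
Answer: $158792$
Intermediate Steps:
$x = 158976$ ($x = -24 + 8 \left(-145 + 220\right) \left(122 + 143\right) = -24 + 8 \cdot 75 \cdot 265 = -24 + 8 \cdot 19875 = -24 + 159000 = 158976$)
$-184 + x = -184 + 158976 = 158792$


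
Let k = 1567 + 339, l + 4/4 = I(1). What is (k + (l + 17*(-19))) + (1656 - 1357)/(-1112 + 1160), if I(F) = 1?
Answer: 76283/48 ≈ 1589.2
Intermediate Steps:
l = 0 (l = -1 + 1 = 0)
k = 1906
(k + (l + 17*(-19))) + (1656 - 1357)/(-1112 + 1160) = (1906 + (0 + 17*(-19))) + (1656 - 1357)/(-1112 + 1160) = (1906 + (0 - 323)) + 299/48 = (1906 - 323) + 299*(1/48) = 1583 + 299/48 = 76283/48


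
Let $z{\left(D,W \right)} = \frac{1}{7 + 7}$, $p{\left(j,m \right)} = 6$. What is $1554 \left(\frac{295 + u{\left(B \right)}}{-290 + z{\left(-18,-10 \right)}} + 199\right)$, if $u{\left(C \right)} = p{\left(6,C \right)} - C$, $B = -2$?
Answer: $\frac{138737494}{451} \approx 3.0762 \cdot 10^{5}$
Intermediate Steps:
$z{\left(D,W \right)} = \frac{1}{14}$
$u{\left(C \right)} = 6 - C$
$1554 \left(\frac{295 + u{\left(B \right)}}{-290 + z{\left(-18,-10 \right)}} + 199\right) = 1554 \left(\frac{295 + \left(6 - -2\right)}{-290 + \frac{1}{14}} + 199\right) = 1554 \left(\frac{295 + \left(6 + 2\right)}{- \frac{4059}{14}} + 199\right) = 1554 \left(\left(295 + 8\right) \left(- \frac{14}{4059}\right) + 199\right) = 1554 \left(303 \left(- \frac{14}{4059}\right) + 199\right) = 1554 \left(- \frac{1414}{1353} + 199\right) = 1554 \cdot \frac{267833}{1353} = \frac{138737494}{451}$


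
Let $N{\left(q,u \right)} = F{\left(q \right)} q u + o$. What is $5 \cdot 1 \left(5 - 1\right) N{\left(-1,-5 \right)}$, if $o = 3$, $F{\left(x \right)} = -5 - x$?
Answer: $-340$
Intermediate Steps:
$N{\left(q,u \right)} = 3 + q u \left(-5 - q\right)$ ($N{\left(q,u \right)} = \left(-5 - q\right) q u + 3 = q \left(-5 - q\right) u + 3 = q u \left(-5 - q\right) + 3 = 3 + q u \left(-5 - q\right)$)
$5 \cdot 1 \left(5 - 1\right) N{\left(-1,-5 \right)} = 5 \cdot 1 \left(5 - 1\right) \left(3 - \left(-1\right) \left(-5\right) \left(5 - 1\right)\right) = 5 \cdot 1 \cdot 4 \left(3 - \left(-1\right) \left(-5\right) 4\right) = 5 \cdot 4 \left(3 - 20\right) = 20 \left(-17\right) = -340$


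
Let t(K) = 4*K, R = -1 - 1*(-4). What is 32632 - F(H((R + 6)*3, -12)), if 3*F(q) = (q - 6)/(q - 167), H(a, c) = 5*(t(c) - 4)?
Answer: 5971618/183 ≈ 32632.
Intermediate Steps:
R = 3 (R = -1 + 4 = 3)
H(a, c) = -20 + 20*c (H(a, c) = 5*(4*c - 4) = 5*(-4 + 4*c) = -20 + 20*c)
F(q) = (-6 + q)/(3*(-167 + q)) (F(q) = ((q - 6)/(q - 167))/3 = ((-6 + q)/(-167 + q))/3 = (-6 + q)/(3*(-167 + q)))
32632 - F(H((R + 6)*3, -12)) = 32632 - (-6 + (-20 + 20*(-12)))/(3*(-167 + (-20 + 20*(-12)))) = 32632 - (-6 + (-20 - 240))/(3*(-167 + (-20 - 240))) = 32632 - (-6 - 260)/(3*(-167 - 260)) = 32632 - (-266)/(3*(-427)) = 32632 - (-1)*(-266)/(3*427) = 32632 - 1*38/183 = 32632 - 38/183 = 5971618/183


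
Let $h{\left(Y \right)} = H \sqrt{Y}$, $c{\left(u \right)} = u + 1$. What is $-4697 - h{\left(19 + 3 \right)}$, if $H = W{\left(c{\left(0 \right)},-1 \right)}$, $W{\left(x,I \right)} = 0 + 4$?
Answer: $-4697 - 4 \sqrt{22} \approx -4715.8$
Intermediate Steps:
$c{\left(u \right)} = 1 + u$
$W{\left(x,I \right)} = 4$
$H = 4$
$h{\left(Y \right)} = 4 \sqrt{Y}$
$-4697 - h{\left(19 + 3 \right)} = -4697 - 4 \sqrt{19 + 3} = -4697 - 4 \sqrt{22}$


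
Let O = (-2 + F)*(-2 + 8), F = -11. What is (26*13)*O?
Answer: -26364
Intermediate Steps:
O = -78 (O = (-2 - 11)*(-2 + 8) = -13*6 = -78)
(26*13)*O = (26*13)*(-78) = 338*(-78) = -26364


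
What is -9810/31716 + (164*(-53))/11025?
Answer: -21323929/19426050 ≈ -1.0977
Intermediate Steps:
-9810/31716 + (164*(-53))/11025 = -9810*1/31716 - 8692*1/11025 = -545/1762 - 8692/11025 = -21323929/19426050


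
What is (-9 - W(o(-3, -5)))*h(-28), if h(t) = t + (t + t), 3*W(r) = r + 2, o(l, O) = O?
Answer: 672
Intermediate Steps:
W(r) = ⅔ + r/3 (W(r) = (r + 2)/3 = (2 + r)/3 = ⅔ + r/3)
h(t) = 3*t (h(t) = t + 2*t = 3*t)
(-9 - W(o(-3, -5)))*h(-28) = (-9 - (⅔ + (⅓)*(-5)))*(3*(-28)) = (-9 - (⅔ - 5/3))*(-84) = (-9 - 1*(-1))*(-84) = (-9 + 1)*(-84) = -8*(-84) = 672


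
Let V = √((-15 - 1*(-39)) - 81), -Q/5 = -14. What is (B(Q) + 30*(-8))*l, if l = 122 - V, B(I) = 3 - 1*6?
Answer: -29646 + 243*I*√57 ≈ -29646.0 + 1834.6*I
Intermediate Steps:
Q = 70 (Q = -5*(-14) = 70)
B(I) = -3 (B(I) = 3 - 6 = -3)
V = I*√57 (V = √((-15 + 39) - 81) = √(24 - 81) = √(-57) = I*√57 ≈ 7.5498*I)
l = 122 - I*√57 ≈ 122.0 - 7.5498*I
(B(Q) + 30*(-8))*l = (-3 + 30*(-8))*(122 - I*√57) = (-3 - 240)*(122 - I*√57) = -243*(122 - I*√57) = -29646 + 243*I*√57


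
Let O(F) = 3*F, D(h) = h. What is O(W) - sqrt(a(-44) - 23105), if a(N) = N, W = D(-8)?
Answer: -24 - I*sqrt(23149) ≈ -24.0 - 152.15*I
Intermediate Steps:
W = -8
O(W) - sqrt(a(-44) - 23105) = 3*(-8) - sqrt(-44 - 23105) = -24 - sqrt(-23149) = -24 - I*sqrt(23149)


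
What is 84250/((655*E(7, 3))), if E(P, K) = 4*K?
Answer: 8425/786 ≈ 10.719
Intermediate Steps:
84250/((655*E(7, 3))) = 84250/((655*(4*3))) = 84250/((655*12)) = 84250/7860 = 84250*(1/7860) = 8425/786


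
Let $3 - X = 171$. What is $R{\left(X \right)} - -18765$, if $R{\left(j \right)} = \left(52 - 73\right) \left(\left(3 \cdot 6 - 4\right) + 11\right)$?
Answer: $18240$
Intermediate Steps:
$X = -168$ ($X = 3 - 171 = -168$)
$R{\left(j \right)} = -525$ ($R{\left(j \right)} = - 21 \left(\left(18 - 4\right) + 11\right) = - 21 \left(14 + 11\right) = \left(-21\right) 25 = -525$)
$R{\left(X \right)} - -18765 = -525 - -18765 = -525 + 18765 = 18240$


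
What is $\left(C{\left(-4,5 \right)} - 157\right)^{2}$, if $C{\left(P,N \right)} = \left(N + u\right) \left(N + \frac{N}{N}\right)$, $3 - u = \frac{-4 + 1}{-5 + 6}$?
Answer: $8281$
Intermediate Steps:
$u = 6$ ($u = 3 - \frac{-4 + 1}{-5 + 6} = 3 - - \frac{3}{1} = 3 - \left(-3\right) 1 = 3 - -3 = 3 + 3 = 6$)
$C{\left(P,N \right)} = \left(1 + N\right) \left(6 + N\right)$ ($C{\left(P,N \right)} = \left(N + 6\right) \left(N + \frac{N}{N}\right) = \left(6 + N\right) \left(N + 1\right) = \left(6 + N\right) \left(1 + N\right) = \left(1 + N\right) \left(6 + N\right)$)
$\left(C{\left(-4,5 \right)} - 157\right)^{2} = \left(\left(6 + 5^{2} + 7 \cdot 5\right) - 157\right)^{2} = \left(\left(6 + 25 + 35\right) - 157\right)^{2} = \left(66 - 157\right)^{2} = \left(-91\right)^{2} = 8281$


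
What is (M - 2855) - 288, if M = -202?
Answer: -3345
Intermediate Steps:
(M - 2855) - 288 = (-202 - 2855) - 288 = -3057 - 288 = -3345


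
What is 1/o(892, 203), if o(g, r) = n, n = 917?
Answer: 1/917 ≈ 0.0010905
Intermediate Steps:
o(g, r) = 917
1/o(892, 203) = 1/917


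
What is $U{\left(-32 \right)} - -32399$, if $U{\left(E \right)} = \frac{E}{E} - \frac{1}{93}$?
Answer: $\frac{3013199}{93} \approx 32400.0$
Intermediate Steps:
$U{\left(E \right)} = \frac{92}{93}$ ($U{\left(E \right)} = 1 - \frac{1}{93} = \frac{92}{93}$)
$U{\left(-32 \right)} - -32399 = \frac{92}{93} - -32399 = \frac{92}{93} + 32399 = \frac{3013199}{93}$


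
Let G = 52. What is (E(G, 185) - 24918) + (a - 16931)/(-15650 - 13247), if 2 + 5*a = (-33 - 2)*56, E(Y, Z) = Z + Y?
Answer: -96376964/3905 ≈ -24680.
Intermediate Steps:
E(Y, Z) = Y + Z
a = -1962/5 (a = -⅖ + ((-33 - 2)*56)/5 = -⅖ + (-35*56)/5 = -⅖ + (⅕)*(-1960) = -⅖ - 392 = -1962/5 ≈ -392.40)
(E(G, 185) - 24918) + (a - 16931)/(-15650 - 13247) = ((52 + 185) - 24918) + (-1962/5 - 16931)/(-15650 - 13247) = (237 - 24918) - 86617/5/(-28897) = -24681 - 86617/5*(-1/28897) = -24681 + 2341/3905 = -96376964/3905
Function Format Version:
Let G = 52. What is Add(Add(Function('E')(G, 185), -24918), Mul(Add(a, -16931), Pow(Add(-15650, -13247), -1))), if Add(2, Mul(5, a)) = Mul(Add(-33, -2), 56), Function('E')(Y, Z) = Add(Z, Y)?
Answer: Rational(-96376964, 3905) ≈ -24680.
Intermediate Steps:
Function('E')(Y, Z) = Add(Y, Z)
a = Rational(-1962, 5) (a = Add(Rational(-2, 5), Mul(Rational(1, 5), Mul(Add(-33, -2), 56))) = Add(Rational(-2, 5), Mul(Rational(1, 5), Mul(-35, 56))) = Add(Rational(-2, 5), Mul(Rational(1, 5), -1960)) = Add(Rational(-2, 5), -392) = Rational(-1962, 5) ≈ -392.40)
Add(Add(Function('E')(G, 185), -24918), Mul(Add(a, -16931), Pow(Add(-15650, -13247), -1))) = Add(Add(Add(52, 185), -24918), Mul(Add(Rational(-1962, 5), -16931), Pow(Add(-15650, -13247), -1))) = Add(Add(237, -24918), Mul(Rational(-86617, 5), Pow(-28897, -1))) = Add(-24681, Mul(Rational(-86617, 5), Rational(-1, 28897))) = Add(-24681, Rational(2341, 3905)) = Rational(-96376964, 3905)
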